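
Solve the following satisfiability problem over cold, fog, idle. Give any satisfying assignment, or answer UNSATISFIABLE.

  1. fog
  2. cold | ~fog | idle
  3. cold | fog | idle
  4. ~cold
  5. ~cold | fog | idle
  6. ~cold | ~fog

cold = False; fog = True; idle = True

Unit clause (fog) forces fog = True.
Unit clause (~cold) forces cold = False.
In (cold | ~fog | idle) only idle is left, so idle = True.
All clauses satisfied.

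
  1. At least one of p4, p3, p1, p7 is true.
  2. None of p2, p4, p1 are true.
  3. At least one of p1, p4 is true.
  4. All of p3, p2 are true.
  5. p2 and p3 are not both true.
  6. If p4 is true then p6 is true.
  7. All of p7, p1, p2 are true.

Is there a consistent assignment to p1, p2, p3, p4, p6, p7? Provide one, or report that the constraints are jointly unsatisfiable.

Unsatisfiable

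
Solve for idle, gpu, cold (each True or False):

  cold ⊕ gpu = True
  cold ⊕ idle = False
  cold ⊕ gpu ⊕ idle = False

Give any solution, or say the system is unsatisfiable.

idle = True, gpu = False, cold = True

cold ⊕ gpu = T ⊕ F = True ✓
cold ⊕ idle = T ⊕ T = False ✓
cold ⊕ gpu ⊕ idle = T ⊕ F ⊕ T = False ✓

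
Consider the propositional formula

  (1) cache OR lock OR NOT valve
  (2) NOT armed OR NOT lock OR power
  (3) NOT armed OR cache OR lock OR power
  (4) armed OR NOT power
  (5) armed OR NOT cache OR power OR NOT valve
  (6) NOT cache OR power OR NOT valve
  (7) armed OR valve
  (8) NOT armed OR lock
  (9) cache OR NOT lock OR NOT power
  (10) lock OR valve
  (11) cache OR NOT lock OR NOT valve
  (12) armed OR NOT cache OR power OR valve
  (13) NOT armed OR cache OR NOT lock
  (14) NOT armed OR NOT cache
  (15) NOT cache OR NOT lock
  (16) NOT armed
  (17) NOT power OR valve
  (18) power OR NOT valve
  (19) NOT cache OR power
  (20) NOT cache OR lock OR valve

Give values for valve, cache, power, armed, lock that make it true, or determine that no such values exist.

Case armed = True:
  Clause (NOT armed) is falsified — contradiction.
Case armed = False:
  (armed OR NOT power) forces power = False.
  (armed OR valve) forces valve = True.
  Clause (power OR NOT valve) is falsified — contradiction.
Both cases fail, so the formula is unsatisfiable.

No satisfying assignment exists.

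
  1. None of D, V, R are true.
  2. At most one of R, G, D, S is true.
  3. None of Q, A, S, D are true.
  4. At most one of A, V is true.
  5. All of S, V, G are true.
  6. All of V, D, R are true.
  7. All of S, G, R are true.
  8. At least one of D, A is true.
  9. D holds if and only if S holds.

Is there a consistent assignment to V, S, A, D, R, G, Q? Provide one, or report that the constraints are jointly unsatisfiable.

The formula is unsatisfiable.

Case V = True:
  Constraint (1) is violated (V=T) — contradiction.
Case V = False:
  Constraint (5) is violated (V=F) — contradiction.
Both cases fail — unsatisfiable.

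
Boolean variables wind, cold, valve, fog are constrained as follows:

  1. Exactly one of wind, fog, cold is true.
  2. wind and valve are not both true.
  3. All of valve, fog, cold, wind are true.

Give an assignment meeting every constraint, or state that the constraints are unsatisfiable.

Unsatisfiable

Case wind = True:
  (1) with wind=T forces fog = False.
  Constraint (3) is violated (fog=F) — contradiction.
Case wind = False:
  Constraint (3) is violated (wind=F) — contradiction.
Both cases fail — unsatisfiable.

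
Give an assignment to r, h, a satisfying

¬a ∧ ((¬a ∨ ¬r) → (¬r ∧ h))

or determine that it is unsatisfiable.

r = False, h = True, a = False

  ¬a = True
  (¬a ∨ ¬r) → (¬r ∧ h) = True
    ¬a ∨ ¬r = True
      ¬a = True
      ¬r = True
    ¬r ∧ h = True
      ¬r = True
Both conjuncts True, so the formula holds.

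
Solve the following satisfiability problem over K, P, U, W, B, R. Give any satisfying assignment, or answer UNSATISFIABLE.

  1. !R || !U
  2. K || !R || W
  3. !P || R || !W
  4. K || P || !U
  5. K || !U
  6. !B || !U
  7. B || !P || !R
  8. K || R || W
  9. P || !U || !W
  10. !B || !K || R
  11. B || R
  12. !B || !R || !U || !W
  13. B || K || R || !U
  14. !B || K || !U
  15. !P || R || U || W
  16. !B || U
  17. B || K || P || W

K = True; P = False; U = False; W = False; B = False; R = True

Set K = True.
Set P = False.
Set U = False.
  then (!B || U) forces B = False.
  then (B || R) forces R = True.
Set W = False.
All clauses satisfied.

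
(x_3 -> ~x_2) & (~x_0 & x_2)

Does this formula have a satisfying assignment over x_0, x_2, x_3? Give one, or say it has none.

x_0: False, x_2: True, x_3: False

  x_3 -> ~x_2 = True
    ~x_2 = False
  ~x_0 & x_2 = True
    ~x_0 = True
Both conjuncts True, so the formula holds.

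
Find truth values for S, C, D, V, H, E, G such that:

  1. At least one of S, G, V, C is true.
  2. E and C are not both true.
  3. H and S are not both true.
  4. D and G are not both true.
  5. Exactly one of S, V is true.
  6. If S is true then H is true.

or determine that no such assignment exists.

S = False, C = True, D = True, V = True, H = False, E = False, G = False

  (1) {S, G, V, C}: 2 true — at least one ✓
  (2) E=F, C=T — not both ✓
  (3) H=F, S=F — not both ✓
  (4) D=T, G=F — not both ✓
  (5) {S, V}: 1 true — exactly one ✓
  (6) S=F ⇒ H: vacuous ✓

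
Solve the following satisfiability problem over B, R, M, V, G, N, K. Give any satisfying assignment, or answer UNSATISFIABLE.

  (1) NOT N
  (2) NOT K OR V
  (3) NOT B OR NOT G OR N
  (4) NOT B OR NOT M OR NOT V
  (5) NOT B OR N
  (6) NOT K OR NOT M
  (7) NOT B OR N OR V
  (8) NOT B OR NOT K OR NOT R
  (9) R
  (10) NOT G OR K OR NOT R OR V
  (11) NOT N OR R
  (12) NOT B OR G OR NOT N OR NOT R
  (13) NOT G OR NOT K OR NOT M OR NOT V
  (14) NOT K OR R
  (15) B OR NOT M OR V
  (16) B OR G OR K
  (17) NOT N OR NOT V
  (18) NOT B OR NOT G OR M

B: False, R: True, M: True, V: True, G: True, N: False, K: False

Unit clause (NOT N) forces N = False.
In (NOT B OR N) only NOT B is left, so B = False.
Unit clause (R) forces R = True.
Set M = True.
  then (NOT K OR NOT M) forces K = False.
  then (B OR NOT M OR V) forces V = True.
  then (B OR G OR K) forces G = True.
All clauses satisfied.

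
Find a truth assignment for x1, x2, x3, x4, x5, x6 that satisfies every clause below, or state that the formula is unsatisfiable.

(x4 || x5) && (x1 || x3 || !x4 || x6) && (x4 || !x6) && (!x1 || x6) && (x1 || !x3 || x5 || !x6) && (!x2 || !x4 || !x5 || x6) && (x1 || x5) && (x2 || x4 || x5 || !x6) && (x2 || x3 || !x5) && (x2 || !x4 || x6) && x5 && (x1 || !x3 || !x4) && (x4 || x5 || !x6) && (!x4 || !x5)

x1 = False, x2 = False, x3 = True, x4 = False, x5 = True, x6 = False

Unit clause (x5) forces x5 = True.
In (!x4 || !x5) only !x4 is left, so x4 = False.
In (x4 || !x6) only !x6 is left, so x6 = False.
In (!x1 || x6) only !x1 is left, so x1 = False.
Set x2 = False.
  then (x2 || x3 || !x5) forces x3 = True.
All clauses satisfied.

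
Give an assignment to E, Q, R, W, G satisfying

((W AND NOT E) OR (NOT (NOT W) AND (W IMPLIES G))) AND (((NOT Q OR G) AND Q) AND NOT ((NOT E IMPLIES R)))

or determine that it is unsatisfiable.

E = False; Q = True; R = False; W = True; G = True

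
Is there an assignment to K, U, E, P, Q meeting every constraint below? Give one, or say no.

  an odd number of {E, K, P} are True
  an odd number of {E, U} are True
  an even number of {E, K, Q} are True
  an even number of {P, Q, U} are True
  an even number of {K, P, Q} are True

K=T, U=T, E=F, P=F, Q=T

{E, K, P}: 1 true → odd ✓
{E, U}: 1 true → odd ✓
{E, K, Q}: 2 true → even ✓
{P, Q, U}: 2 true → even ✓
{K, P, Q}: 2 true → even ✓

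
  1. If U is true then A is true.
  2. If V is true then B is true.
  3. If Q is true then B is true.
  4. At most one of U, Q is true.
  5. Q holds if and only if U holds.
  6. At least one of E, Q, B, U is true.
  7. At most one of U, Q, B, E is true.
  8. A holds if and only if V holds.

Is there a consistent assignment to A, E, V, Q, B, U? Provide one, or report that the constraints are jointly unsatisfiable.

A = False, E = True, V = False, Q = False, B = False, U = False

  (1) U=F ⇒ A: vacuous ✓
  (2) V=F ⇒ B: vacuous ✓
  (3) Q=F ⇒ B: vacuous ✓
  (4) {U, Q}: 0 true — at most one ✓
  (5) Q=F, U=F — same ✓
  (6) {E, Q, B, U}: 1 true — at least one ✓
  (7) {U, Q, B, E}: 1 true — at most one ✓
  (8) A=F, V=F — same ✓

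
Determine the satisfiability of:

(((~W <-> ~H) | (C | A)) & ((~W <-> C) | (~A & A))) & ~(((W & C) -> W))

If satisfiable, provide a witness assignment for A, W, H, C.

No satisfying assignment exists.

The conjunct ~(((W & C) -> W)) is unsatisfiable on its own:
  W=F, C=F: evaluates to False.
  W=F, C=T: evaluates to False.
  W=T, C=F: evaluates to False.
  W=T, C=T: evaluates to False.
So the whole conjunction is unsatisfiable.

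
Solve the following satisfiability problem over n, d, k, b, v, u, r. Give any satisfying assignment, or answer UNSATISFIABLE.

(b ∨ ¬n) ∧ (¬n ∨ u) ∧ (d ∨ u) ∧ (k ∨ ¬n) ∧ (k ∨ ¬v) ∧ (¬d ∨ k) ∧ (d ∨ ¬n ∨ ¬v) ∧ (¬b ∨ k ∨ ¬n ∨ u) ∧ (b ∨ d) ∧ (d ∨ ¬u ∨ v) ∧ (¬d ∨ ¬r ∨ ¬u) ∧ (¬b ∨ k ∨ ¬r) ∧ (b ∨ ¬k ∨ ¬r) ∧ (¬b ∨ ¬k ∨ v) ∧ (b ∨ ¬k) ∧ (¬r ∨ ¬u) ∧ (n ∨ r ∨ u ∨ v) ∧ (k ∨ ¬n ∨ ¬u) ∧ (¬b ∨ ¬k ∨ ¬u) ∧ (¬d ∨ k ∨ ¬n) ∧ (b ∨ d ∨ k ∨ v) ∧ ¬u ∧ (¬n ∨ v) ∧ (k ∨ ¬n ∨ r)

n=F; d=T; k=T; b=T; v=T; u=F; r=F

Unit clause (¬u) forces u = False.
In (¬n ∨ u) only ¬n is left, so n = False.
In (d ∨ u) only d is left, so d = True.
In (¬d ∨ k) only k is left, so k = True.
In (b ∨ ¬k) only b is left, so b = True.
In (¬b ∨ ¬k ∨ v) only v is left, so v = True.
Set r = False.
All clauses satisfied.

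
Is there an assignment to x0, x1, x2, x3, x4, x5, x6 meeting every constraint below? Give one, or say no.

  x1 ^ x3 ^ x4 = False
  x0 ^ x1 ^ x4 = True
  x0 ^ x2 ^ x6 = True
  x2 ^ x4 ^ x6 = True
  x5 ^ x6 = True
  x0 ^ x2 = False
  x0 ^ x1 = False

x0: True, x1: True, x2: True, x3: False, x4: True, x5: False, x6: True

x1 ^ x3 ^ x4 = T ^ F ^ T = False ✓
x0 ^ x1 ^ x4 = T ^ T ^ T = True ✓
x0 ^ x2 ^ x6 = T ^ T ^ T = True ✓
x2 ^ x4 ^ x6 = T ^ T ^ T = True ✓
x5 ^ x6 = F ^ T = True ✓
x0 ^ x2 = T ^ T = False ✓
x0 ^ x1 = T ^ T = False ✓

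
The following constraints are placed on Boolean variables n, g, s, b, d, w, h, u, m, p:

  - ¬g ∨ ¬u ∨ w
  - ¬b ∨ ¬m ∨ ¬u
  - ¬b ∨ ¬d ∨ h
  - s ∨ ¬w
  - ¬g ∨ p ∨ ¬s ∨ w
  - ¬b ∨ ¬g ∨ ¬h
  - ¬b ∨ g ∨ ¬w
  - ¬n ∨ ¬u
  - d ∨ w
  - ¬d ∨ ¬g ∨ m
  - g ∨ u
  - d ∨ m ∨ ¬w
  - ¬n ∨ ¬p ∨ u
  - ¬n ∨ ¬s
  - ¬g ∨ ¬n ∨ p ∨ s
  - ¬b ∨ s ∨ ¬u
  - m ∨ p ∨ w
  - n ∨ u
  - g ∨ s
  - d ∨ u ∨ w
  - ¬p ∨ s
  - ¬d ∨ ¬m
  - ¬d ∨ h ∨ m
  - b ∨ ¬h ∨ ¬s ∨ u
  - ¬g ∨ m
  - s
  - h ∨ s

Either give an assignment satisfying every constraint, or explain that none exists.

Unit clause (s) forces s = True.
In (¬n ∨ ¬s) only ¬n is left, so n = False.
In (n ∨ u) only u is left, so u = True.
Set g = False.
Set b = False.
Set d = True.
  then (¬d ∨ ¬m) forces m = False.
  then (¬d ∨ h ∨ m) forces h = True.
Set w = True.
Set p = False.
All clauses satisfied.

n=F, g=F, s=T, b=F, d=T, w=T, h=T, u=T, m=F, p=F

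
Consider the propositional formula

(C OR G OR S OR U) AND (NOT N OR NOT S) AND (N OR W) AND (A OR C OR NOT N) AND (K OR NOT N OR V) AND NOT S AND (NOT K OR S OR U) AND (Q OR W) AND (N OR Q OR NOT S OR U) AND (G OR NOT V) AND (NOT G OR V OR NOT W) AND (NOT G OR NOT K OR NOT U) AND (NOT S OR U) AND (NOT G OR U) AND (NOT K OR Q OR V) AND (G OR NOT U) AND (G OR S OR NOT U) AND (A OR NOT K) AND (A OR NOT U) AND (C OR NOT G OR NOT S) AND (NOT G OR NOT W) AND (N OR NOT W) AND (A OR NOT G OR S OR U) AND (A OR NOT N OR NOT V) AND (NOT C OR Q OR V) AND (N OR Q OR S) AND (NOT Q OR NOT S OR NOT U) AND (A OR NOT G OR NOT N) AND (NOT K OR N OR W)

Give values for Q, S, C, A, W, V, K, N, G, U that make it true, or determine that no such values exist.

Q=T; S=F; C=F; A=T; W=F; V=T; K=F; N=T; G=T; U=T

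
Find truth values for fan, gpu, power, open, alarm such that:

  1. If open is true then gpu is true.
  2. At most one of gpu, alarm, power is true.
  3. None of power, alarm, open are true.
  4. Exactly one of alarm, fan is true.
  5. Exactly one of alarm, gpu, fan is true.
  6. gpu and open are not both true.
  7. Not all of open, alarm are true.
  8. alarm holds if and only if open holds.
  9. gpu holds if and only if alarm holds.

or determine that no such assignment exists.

fan=T; gpu=F; power=F; open=F; alarm=F

  (1) open=F ⇒ gpu: vacuous ✓
  (2) {gpu, alarm, power}: 0 true — at most one ✓
  (3) {power, alarm, open}: 0 true — none ✓
  (4) {alarm, fan}: 1 true — exactly one ✓
  (5) {alarm, gpu, fan}: 1 true — exactly one ✓
  (6) gpu=F, open=F — not both ✓
  (7) {open, alarm}: 0/2 true — not all ✓
  (8) alarm=F, open=F — same ✓
  (9) gpu=F, alarm=F — same ✓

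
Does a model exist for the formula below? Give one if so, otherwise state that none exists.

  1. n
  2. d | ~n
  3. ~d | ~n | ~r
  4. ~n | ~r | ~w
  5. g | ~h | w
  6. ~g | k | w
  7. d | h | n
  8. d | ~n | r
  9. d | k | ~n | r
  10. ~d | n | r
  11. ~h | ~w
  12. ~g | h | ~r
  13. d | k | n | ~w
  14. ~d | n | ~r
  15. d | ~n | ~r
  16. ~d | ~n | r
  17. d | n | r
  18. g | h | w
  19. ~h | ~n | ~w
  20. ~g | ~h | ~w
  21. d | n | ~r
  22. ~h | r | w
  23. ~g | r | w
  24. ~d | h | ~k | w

Case n = True:
  (d | ~n) forces d = True.
  (~d | ~n | ~r) forces r = False.
  Clause (~d | ~n | r) is falsified — contradiction.
Case n = False:
  Clause (n) is falsified — contradiction.
Both cases fail, so the formula is unsatisfiable.

No satisfying assignment exists.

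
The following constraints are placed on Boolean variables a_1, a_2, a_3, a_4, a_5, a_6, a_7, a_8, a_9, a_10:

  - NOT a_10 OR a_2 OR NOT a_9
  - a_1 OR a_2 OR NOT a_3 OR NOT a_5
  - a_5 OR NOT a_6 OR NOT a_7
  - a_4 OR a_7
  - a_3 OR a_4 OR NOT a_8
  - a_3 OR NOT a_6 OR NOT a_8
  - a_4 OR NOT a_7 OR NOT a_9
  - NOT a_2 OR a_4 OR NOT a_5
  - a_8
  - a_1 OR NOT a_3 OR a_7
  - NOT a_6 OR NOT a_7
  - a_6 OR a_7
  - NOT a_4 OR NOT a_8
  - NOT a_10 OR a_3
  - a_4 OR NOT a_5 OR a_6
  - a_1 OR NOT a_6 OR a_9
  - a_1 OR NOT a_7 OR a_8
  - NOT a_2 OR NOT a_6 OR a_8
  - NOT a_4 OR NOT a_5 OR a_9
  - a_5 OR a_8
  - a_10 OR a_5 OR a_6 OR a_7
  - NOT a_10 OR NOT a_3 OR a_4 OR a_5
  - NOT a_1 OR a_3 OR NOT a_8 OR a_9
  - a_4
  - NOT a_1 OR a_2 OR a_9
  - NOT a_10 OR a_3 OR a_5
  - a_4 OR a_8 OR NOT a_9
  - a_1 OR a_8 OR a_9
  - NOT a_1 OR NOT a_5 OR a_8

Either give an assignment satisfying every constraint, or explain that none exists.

Case a_4 = True:
  (a_8) forces a_8 = True.
  Clause (NOT a_4 OR NOT a_8) is falsified — contradiction.
Case a_4 = False:
  Clause (a_4) is falsified — contradiction.
Both cases fail, so the formula is unsatisfiable.

The formula is unsatisfiable.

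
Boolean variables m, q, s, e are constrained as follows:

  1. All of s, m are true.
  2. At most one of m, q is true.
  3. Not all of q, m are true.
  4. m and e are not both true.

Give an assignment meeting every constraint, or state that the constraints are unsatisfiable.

m = True, q = False, s = True, e = False

  (1) {s, m}: all 2 true ✓
  (2) {m, q}: 1 true — at most one ✓
  (3) {q, m}: 1/2 true — not all ✓
  (4) m=T, e=F — not both ✓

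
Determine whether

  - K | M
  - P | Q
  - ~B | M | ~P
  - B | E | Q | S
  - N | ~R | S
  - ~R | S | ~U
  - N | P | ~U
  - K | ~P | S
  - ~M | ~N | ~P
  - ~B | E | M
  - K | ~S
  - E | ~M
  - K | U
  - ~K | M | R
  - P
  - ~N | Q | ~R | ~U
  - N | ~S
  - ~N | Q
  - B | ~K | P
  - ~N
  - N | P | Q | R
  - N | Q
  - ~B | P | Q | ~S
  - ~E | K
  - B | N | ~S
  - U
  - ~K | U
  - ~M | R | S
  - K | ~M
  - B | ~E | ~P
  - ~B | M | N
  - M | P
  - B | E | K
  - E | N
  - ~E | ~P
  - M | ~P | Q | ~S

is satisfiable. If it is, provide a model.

Case P = True:
  (~N) forces N = False.
  (N | ~S) forces S = False.
  (N | ~R | S) forces R = False.
  (K | ~P | S) forces K = True.
  (~K | M | R) forces M = True.
  Clause (~M | R | S) is falsified — contradiction.
Case P = False:
  Clause (P) is falsified — contradiction.
Both cases fail, so the formula is unsatisfiable.

UNSATISFIABLE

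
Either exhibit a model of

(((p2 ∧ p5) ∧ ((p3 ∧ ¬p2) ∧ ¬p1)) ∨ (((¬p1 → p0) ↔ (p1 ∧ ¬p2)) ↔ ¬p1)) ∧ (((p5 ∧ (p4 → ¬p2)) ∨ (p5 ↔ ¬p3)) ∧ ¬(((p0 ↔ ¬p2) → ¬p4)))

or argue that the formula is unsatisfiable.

p0: False; p1: False; p2: True; p3: True; p4: True; p5: False

  ((p2 ∧ p5) ∧ ((p3 ∧ ¬p2) ∧ ¬p1)) ∨ (((¬p1 → p0) ↔ (p1 ∧ ¬p2)) ↔ ¬p1) = True
    (p2 ∧ p5) ∧ ((p3 ∧ ¬p2) ∧ ¬p1) = False
      p2 ∧ p5 = False
      (p3 ∧ ¬p2) ∧ ¬p1 = False
        p3 ∧ ¬p2 = False
          ¬p2 = False
        ¬p1 = True
    ((¬p1 → p0) ↔ (p1 ∧ ¬p2)) ↔ ¬p1 = True
      (¬p1 → p0) ↔ (p1 ∧ ¬p2) = True
        ¬p1 → p0 = False
          ¬p1 = True
        p1 ∧ ¬p2 = False
          ¬p2 = False
      ¬p1 = True
  ((p5 ∧ (p4 → ¬p2)) ∨ (p5 ↔ ¬p3)) ∧ ¬(((p0 ↔ ¬p2) → ¬p4)) = True
    (p5 ∧ (p4 → ¬p2)) ∨ (p5 ↔ ¬p3) = True
      p5 ∧ (p4 → ¬p2) = False
        p4 → ¬p2 = False
          ¬p2 = False
      p5 ↔ ¬p3 = True
        ¬p3 = False
    ¬(((p0 ↔ ¬p2) → ¬p4)) = True
      (p0 ↔ ¬p2) → ¬p4 = False
        p0 ↔ ¬p2 = True
          ¬p2 = False
        ¬p4 = False
Both conjuncts True, so the formula holds.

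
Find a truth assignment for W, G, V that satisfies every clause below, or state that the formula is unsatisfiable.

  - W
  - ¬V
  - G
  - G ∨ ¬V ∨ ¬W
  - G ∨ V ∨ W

Unit clause (W) forces W = True.
Unit clause (¬V) forces V = False.
Unit clause (G) forces G = True.
Check each clause:
  (W): W holds.
  (¬V): ¬V holds.
  (G): G holds.
  (G ∨ ¬V ∨ ¬W): G holds.
  (G ∨ V ∨ W): G holds.
All clauses satisfied.

W = True, G = True, V = False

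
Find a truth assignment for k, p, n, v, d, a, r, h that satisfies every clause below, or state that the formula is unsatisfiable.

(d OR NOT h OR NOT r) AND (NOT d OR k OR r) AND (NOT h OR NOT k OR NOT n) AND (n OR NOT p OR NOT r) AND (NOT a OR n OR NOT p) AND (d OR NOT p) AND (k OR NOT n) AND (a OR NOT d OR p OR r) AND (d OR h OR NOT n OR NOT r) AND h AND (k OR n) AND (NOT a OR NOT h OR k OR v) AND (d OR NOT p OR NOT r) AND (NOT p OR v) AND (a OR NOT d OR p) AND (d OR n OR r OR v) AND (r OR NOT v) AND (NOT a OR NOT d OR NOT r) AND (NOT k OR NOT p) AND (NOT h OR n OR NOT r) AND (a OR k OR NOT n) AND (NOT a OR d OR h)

k = True, p = False, n = False, v = False, d = True, a = True, r = False, h = True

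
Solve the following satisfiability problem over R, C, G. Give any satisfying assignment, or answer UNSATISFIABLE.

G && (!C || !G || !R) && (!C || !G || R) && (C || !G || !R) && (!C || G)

R = False, C = False, G = True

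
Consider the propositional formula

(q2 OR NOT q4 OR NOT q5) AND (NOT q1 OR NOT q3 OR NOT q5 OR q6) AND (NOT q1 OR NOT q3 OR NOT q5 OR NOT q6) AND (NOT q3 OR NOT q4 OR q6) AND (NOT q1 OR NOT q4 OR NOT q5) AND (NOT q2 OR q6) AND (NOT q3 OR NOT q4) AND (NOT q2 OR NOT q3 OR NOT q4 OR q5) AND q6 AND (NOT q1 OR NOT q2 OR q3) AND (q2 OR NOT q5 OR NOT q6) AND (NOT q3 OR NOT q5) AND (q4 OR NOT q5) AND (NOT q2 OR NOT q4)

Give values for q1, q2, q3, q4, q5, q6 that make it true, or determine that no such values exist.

q1 = False, q2 = False, q3 = True, q4 = False, q5 = False, q6 = True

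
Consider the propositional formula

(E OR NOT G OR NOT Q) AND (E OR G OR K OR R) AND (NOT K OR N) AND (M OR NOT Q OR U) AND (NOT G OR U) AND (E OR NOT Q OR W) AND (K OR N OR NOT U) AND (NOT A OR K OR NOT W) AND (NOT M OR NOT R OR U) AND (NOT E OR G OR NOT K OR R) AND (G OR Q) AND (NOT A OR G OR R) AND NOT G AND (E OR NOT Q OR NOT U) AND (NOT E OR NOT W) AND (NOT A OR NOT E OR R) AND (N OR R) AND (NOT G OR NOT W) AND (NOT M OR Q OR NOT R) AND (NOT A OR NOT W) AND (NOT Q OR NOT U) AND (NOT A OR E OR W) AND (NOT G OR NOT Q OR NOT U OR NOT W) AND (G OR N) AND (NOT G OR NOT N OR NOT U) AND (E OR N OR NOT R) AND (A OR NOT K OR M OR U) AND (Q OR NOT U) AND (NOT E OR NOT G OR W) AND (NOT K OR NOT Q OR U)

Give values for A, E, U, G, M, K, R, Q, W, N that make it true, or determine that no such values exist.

A = False; E = True; U = False; G = False; M = True; K = False; R = False; Q = True; W = False; N = True

Unit clause (NOT G) forces G = False.
In (G OR N) only N is left, so N = True.
In (G OR Q) only Q is left, so Q = True.
In (NOT Q OR NOT U) only NOT U is left, so U = False.
In (NOT K OR NOT Q OR U) only NOT K is left, so K = False.
In (M OR NOT Q OR U) only M is left, so M = True.
In (NOT M OR NOT R OR U) only NOT R is left, so R = False.
In (NOT A OR G OR R) only NOT A is left, so A = False.
In (E OR G OR K OR R) only E is left, so E = True.
In (NOT E OR NOT W) only NOT W is left, so W = False.
All clauses satisfied.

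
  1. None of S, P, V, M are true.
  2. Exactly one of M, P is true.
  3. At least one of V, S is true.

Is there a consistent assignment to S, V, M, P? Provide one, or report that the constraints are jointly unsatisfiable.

Case V = True:
  Constraint (1) is violated (V=T) — contradiction.
Case V = False:
  (1) forces S = False.
  Constraint (3) is violated (V=F, S=F) — contradiction.
Both cases fail — unsatisfiable.

Unsatisfiable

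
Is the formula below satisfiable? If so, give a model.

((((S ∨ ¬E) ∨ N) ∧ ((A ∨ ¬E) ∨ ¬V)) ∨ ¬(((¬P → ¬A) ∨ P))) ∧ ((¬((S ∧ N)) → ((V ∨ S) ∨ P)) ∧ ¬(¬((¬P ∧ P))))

The conjunct ¬(¬((¬P ∧ P))) is unsatisfiable on its own:
  P=F: evaluates to False.
  P=T: evaluates to False.
So the whole conjunction is unsatisfiable.

UNSATISFIABLE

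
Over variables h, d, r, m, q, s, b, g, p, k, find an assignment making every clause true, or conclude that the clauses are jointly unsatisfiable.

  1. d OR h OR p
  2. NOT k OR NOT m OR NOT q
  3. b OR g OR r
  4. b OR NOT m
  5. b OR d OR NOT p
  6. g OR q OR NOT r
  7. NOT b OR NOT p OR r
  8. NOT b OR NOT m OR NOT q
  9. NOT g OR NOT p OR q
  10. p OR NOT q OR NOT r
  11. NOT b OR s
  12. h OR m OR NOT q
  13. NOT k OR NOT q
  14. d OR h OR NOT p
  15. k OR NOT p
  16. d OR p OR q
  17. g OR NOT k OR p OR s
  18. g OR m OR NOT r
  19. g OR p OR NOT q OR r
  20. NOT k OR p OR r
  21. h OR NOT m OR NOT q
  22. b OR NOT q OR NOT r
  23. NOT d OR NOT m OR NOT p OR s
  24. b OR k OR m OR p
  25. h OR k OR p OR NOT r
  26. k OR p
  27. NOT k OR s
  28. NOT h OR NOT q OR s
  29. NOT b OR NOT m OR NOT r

Set h = True.
Set d = True.
Set r = True.
Try m = True:
  (b OR NOT m) forces b = True.
  clause (NOT b OR NOT m OR NOT r) is falsified — backtrack.
So m = False.
  then (g OR m OR NOT r) forces g = True.
Set q = False.
  then (NOT g OR NOT p OR q) forces p = False.
  then (k OR p) forces k = True.
  then (NOT k OR s) forces s = True.
Set b = True.
All clauses satisfied.

h=T, d=T, r=T, m=F, q=F, s=T, b=T, g=T, p=F, k=T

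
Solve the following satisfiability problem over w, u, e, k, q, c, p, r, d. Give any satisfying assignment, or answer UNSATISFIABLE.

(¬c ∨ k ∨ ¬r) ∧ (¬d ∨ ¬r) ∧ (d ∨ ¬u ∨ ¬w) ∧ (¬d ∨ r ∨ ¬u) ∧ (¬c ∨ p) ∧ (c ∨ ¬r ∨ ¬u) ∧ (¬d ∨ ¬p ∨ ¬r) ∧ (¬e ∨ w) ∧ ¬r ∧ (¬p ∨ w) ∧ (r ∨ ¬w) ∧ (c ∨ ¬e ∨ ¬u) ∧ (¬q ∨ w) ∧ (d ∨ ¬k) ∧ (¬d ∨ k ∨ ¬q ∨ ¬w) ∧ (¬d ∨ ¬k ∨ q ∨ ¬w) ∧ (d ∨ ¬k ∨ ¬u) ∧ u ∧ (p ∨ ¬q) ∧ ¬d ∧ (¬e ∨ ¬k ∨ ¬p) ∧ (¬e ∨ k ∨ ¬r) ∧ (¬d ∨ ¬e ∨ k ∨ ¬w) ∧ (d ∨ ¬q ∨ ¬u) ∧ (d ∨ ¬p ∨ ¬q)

w=F; u=T; e=F; k=F; q=F; c=F; p=F; r=F; d=F

Unit clause (¬r) forces r = False.
In (r ∨ ¬w) only ¬w is left, so w = False.
In (¬q ∨ w) only ¬q is left, so q = False.
Unit clause (u) forces u = True.
Unit clause (¬d) forces d = False.
In (¬e ∨ w) only ¬e is left, so e = False.
In (¬p ∨ w) only ¬p is left, so p = False.
In (d ∨ ¬k) only ¬k is left, so k = False.
In (¬c ∨ p) only ¬c is left, so c = False.
All clauses satisfied.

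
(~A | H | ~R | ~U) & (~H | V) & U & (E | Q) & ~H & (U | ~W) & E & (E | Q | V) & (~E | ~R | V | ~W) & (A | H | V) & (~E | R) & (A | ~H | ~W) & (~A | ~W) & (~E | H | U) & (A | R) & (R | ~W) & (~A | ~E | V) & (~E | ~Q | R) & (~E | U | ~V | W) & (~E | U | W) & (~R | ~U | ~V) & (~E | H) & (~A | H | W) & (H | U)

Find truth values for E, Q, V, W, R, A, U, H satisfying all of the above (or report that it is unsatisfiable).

Case E = True:
  (U) forces U = True.
  (~H) forces H = False.
  Clause (~E | H) is falsified — contradiction.
Case E = False:
  Clause (E) is falsified — contradiction.
Both cases fail, so the formula is unsatisfiable.

Unsatisfiable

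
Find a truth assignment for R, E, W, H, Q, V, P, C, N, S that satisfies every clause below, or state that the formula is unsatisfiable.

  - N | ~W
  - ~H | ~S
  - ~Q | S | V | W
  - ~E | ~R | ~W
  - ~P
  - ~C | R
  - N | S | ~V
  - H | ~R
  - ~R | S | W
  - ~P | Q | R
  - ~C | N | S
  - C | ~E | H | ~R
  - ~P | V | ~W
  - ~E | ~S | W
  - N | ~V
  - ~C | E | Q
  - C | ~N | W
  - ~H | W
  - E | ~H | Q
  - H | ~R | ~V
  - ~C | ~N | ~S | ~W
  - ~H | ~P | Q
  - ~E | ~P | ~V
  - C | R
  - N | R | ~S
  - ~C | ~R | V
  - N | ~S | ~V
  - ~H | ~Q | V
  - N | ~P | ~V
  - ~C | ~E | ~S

Unit clause (~P) forces P = False.
Try R = False:
  (~C | R) forces C = False.
  clause (C | R) is falsified — backtrack.
So R = True.
  then (H | ~R) forces H = True.
  then (~H | W) forces W = True.
  then (N | ~W) forces N = True.
  then (~H | ~S) forces S = False.
  then (~E | ~R | ~W) forces E = False.
  then (E | ~H | Q) forces Q = True.
  then (~H | ~Q | V) forces V = True.
Set C = True.
All clauses satisfied.

R: True, E: False, W: True, H: True, Q: True, V: True, P: False, C: True, N: True, S: False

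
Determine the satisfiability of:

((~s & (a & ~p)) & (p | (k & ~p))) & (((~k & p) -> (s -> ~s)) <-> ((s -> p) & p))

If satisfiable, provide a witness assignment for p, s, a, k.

UNSATISFIABLE

Case p = True: the conjunct ~p is False.
Case p = False: the conjunct ((~k & p) -> (s -> ~s)) <-> ((s -> p) & p) becomes (False -> (s -> ~s)) <-> (~s & False) = False.
Both cases fail — unsatisfiable.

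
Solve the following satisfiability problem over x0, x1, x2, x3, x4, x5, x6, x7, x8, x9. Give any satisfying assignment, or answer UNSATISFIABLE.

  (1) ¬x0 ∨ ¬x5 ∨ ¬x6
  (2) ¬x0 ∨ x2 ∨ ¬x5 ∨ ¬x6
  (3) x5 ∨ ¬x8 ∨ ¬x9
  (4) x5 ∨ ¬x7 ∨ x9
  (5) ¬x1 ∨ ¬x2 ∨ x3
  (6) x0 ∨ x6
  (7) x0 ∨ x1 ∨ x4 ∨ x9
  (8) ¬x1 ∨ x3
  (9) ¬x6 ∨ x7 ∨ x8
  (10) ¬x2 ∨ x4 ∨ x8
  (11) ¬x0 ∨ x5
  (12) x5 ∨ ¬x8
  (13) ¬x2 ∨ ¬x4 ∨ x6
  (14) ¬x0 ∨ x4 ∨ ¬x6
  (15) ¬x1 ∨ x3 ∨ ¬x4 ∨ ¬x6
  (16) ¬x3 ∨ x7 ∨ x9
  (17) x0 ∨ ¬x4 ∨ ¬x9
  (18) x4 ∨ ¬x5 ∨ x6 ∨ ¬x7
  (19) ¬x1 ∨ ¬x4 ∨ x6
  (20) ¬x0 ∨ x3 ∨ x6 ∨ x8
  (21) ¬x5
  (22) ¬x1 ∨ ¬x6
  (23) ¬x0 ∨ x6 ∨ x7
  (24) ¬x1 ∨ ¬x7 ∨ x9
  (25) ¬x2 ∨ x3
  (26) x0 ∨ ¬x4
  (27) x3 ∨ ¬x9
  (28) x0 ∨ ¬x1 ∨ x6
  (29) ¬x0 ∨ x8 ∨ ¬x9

x0 = False, x1 = False, x2 = False, x3 = True, x4 = False, x5 = False, x6 = True, x7 = True, x8 = False, x9 = True

Unit clause (¬x5) forces x5 = False.
In (¬x0 ∨ x5) only ¬x0 is left, so x0 = False.
In (x5 ∨ ¬x8) only ¬x8 is left, so x8 = False.
In (x0 ∨ ¬x4) only ¬x4 is left, so x4 = False.
In (x0 ∨ x6) only x6 is left, so x6 = True.
In (¬x6 ∨ x7 ∨ x8) only x7 is left, so x7 = True.
In (¬x2 ∨ x4 ∨ x8) only ¬x2 is left, so x2 = False.
In (¬x1 ∨ ¬x6) only ¬x1 is left, so x1 = False.
In (x5 ∨ ¬x7 ∨ x9) only x9 is left, so x9 = True.
In (x3 ∨ ¬x9) only x3 is left, so x3 = True.
All clauses satisfied.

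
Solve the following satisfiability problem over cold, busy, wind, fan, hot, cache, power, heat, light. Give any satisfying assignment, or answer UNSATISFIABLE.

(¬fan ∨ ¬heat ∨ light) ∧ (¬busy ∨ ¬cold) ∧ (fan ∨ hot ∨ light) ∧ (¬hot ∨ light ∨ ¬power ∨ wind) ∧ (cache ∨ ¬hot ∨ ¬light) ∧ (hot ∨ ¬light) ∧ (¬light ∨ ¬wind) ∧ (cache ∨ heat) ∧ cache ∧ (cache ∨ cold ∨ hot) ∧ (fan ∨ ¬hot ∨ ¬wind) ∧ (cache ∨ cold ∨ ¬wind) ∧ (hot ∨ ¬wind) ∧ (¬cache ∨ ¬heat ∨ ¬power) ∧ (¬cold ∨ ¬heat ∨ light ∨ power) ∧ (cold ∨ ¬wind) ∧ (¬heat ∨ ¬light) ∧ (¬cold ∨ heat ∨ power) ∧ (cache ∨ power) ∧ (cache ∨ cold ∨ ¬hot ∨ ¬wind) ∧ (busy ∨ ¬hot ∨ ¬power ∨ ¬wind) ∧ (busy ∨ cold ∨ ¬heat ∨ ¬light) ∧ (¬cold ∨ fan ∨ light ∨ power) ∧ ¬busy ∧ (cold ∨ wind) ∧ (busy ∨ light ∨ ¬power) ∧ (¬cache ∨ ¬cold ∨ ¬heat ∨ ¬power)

cold = True, busy = False, wind = False, fan = True, hot = True, cache = True, power = True, heat = False, light = True

Unit clause (cache) forces cache = True.
Unit clause (¬busy) forces busy = False.
Try cold = False:
  (cold ∨ ¬wind) forces wind = False.
  clause (cold ∨ wind) is falsified — backtrack.
So cold = True.
Set wind = False.
Set fan = True.
Try hot = False:
  (hot ∨ ¬light) forces light = False.
  (¬fan ∨ ¬heat ∨ light) forces heat = False.
  (¬cold ∨ heat ∨ power) forces power = True.
  clause (busy ∨ light ∨ ¬power) is falsified — backtrack.
So hot = True.
Try power = False:
  (¬cold ∨ heat ∨ power) forces heat = True.
  (¬fan ∨ ¬heat ∨ light) forces light = True.
  clause (¬heat ∨ ¬light) is falsified — backtrack.
So power = True.
  then (¬hot ∨ light ∨ ¬power ∨ wind) forces light = True.
  then (¬cache ∨ ¬heat ∨ ¬power) forces heat = False.
All clauses satisfied.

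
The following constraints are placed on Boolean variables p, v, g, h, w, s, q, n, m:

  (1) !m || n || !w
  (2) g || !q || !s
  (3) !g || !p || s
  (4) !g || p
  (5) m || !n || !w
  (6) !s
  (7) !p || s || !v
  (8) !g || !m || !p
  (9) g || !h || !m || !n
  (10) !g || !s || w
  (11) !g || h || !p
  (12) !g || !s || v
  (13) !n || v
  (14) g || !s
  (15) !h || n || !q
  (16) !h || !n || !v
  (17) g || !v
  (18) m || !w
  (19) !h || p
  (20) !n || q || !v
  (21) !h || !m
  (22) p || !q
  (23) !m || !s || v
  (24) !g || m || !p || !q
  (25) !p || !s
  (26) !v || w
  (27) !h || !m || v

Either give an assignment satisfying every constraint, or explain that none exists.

p = True; v = False; g = False; h = False; w = False; s = False; q = False; n = False; m = True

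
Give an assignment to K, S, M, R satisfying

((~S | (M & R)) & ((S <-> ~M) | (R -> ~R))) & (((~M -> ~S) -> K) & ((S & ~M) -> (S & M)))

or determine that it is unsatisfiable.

K = True, S = False, M = True, R = True

  (~S | (M & R)) & ((S <-> ~M) | (R -> ~R)) = True
    ~S | (M & R) = True
      ~S = True
      M & R = True
    (S <-> ~M) | (R -> ~R) = True
      S <-> ~M = True
        ~M = False
      R -> ~R = False
        ~R = False
  ((~M -> ~S) -> K) & ((S & ~M) -> (S & M)) = True
    (~M -> ~S) -> K = True
      ~M -> ~S = True
        ~M = False
        ~S = True
    (S & ~M) -> (S & M) = True
      S & ~M = False
        ~M = False
      S & M = False
Both conjuncts True, so the formula holds.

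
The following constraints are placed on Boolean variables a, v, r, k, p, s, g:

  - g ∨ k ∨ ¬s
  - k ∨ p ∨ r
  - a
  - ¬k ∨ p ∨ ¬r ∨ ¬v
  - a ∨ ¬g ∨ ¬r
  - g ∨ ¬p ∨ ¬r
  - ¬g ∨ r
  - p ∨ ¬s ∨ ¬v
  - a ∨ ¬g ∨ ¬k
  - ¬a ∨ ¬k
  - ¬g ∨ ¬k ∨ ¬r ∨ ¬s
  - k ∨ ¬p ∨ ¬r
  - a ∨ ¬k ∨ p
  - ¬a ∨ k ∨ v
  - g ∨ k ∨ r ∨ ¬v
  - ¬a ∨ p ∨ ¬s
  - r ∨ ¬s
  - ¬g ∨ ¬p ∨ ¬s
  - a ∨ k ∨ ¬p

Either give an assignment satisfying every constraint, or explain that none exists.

Unit clause (a) forces a = True.
In (¬a ∨ ¬k) only ¬k is left, so k = False.
In (¬a ∨ k ∨ v) only v is left, so v = True.
Set r = True.
  then (k ∨ ¬p ∨ ¬r) forces p = False.
  then (¬a ∨ p ∨ ¬s) forces s = False.
Set g = True.
All clauses satisfied.

a=T, v=T, r=T, k=F, p=F, s=F, g=T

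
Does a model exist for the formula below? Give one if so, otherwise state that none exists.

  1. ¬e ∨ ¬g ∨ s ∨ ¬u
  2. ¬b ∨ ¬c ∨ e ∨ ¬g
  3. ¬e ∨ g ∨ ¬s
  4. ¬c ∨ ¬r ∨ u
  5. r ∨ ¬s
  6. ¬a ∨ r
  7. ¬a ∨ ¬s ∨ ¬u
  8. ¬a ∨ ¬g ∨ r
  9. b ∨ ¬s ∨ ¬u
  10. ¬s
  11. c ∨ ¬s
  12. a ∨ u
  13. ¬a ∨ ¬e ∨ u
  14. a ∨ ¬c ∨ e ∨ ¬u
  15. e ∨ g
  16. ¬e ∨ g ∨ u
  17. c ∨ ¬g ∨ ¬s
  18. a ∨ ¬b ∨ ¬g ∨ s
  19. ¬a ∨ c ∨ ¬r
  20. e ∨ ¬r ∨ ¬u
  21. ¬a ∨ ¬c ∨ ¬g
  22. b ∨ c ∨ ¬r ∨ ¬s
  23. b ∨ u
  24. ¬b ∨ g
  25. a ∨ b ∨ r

a = False, e = True, g = False, u = True, b = False, c = False, s = False, r = True

Unit clause (¬s) forces s = False.
Set a = False.
  then (a ∨ u) forces u = True.
Try e = False:
  (a ∨ ¬c ∨ e ∨ ¬u) forces c = False.
  (e ∨ g) forces g = True.
  (a ∨ ¬b ∨ ¬g ∨ s) forces b = False.
  (e ∨ ¬r ∨ ¬u) forces r = False.
  clause (a ∨ b ∨ r) is falsified — backtrack.
So e = True.
  then (¬e ∨ ¬g ∨ s ∨ ¬u) forces g = False.
  then (¬b ∨ g) forces b = False.
  then (a ∨ b ∨ r) forces r = True.
Set c = False.
All clauses satisfied.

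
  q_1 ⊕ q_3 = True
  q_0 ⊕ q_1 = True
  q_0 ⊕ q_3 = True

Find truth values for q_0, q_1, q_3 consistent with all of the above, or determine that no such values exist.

Adding constraints 1, 2, 3 mod 2: every variable appears an even number of times on the left, so the left side is 0.
But the right sides sum to 1 (mod 2). 0 ≠ 1 — the system is inconsistent.

The formula is unsatisfiable.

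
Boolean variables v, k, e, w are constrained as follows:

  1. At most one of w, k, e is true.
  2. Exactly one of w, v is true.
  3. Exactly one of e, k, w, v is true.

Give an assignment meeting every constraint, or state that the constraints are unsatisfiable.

v = False; k = False; e = False; w = True

  (1) {w, k, e}: 1 true — at most one ✓
  (2) {w, v}: 1 true — exactly one ✓
  (3) {e, k, w, v}: 1 true — exactly one ✓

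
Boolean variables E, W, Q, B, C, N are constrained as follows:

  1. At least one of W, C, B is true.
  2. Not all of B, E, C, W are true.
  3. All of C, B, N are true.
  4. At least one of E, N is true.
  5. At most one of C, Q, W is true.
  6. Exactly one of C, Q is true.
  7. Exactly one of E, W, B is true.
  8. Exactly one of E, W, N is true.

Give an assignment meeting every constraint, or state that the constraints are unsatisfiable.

E = False, W = False, Q = False, B = True, C = True, N = True

  (1) {W, C, B}: 2 true — at least one ✓
  (2) {B, E, C, W}: 2/4 true — not all ✓
  (3) {C, B, N}: all 3 true ✓
  (4) {E, N}: 1 true — at least one ✓
  (5) {C, Q, W}: 1 true — at most one ✓
  (6) {C, Q}: 1 true — exactly one ✓
  (7) {E, W, B}: 1 true — exactly one ✓
  (8) {E, W, N}: 1 true — exactly one ✓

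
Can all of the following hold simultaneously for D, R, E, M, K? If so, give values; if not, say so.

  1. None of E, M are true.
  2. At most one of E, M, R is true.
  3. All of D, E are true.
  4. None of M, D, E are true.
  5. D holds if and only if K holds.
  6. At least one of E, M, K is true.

Case D = True:
  Constraint (4) is violated (D=T) — contradiction.
Case D = False:
  Constraint (3) is violated (D=F) — contradiction.
Both cases fail — unsatisfiable.

The formula is unsatisfiable.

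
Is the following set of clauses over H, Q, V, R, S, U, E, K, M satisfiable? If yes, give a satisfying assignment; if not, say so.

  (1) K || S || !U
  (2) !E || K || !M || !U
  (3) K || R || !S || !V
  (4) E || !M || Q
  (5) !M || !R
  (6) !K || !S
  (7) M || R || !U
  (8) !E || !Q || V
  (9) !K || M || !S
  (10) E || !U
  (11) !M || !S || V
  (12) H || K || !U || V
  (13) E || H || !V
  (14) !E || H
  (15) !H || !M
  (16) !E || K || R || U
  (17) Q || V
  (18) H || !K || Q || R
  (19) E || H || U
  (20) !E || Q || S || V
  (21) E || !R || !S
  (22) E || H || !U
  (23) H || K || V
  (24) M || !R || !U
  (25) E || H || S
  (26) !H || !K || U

H=T, Q=F, V=T, R=T, S=F, U=F, E=T, K=F, M=F

Try H = False:
  (!E || H) forces E = False.
  (E || !U) forces U = False.
  clause (E || H || U) is falsified — backtrack.
So H = True.
  then (!H || !M) forces M = False.
Set Q = False.
  then (Q || V) forces V = True.
Set R = True.
  then (M || !R || !U) forces U = False.
  then (!H || !K || U) forces K = False.
Set S = False.
Set E = True.
All clauses satisfied.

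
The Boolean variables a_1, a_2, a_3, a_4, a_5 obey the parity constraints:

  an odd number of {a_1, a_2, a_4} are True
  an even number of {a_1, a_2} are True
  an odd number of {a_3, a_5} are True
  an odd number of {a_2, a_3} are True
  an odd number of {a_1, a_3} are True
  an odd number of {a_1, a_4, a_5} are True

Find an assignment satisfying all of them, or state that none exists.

a_1=T, a_2=T, a_3=F, a_4=T, a_5=T

{a_1, a_2, a_4}: 3 true → odd ✓
{a_1, a_2}: 2 true → even ✓
{a_3, a_5}: 1 true → odd ✓
{a_2, a_3}: 1 true → odd ✓
{a_1, a_3}: 1 true → odd ✓
{a_1, a_4, a_5}: 3 true → odd ✓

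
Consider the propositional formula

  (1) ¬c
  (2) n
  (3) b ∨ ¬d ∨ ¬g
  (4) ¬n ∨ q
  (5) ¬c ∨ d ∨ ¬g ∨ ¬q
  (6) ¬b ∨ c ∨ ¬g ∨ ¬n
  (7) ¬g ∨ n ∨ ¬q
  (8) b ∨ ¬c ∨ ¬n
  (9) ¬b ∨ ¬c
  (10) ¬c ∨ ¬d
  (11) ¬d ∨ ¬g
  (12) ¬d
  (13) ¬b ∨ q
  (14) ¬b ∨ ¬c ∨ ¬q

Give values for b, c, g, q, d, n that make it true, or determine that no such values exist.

b = True, c = False, g = False, q = True, d = False, n = True

Unit clause (¬c) forces c = False.
Unit clause (n) forces n = True.
In (¬n ∨ q) only q is left, so q = True.
Unit clause (¬d) forces d = False.
Set b = True.
  then (¬b ∨ c ∨ ¬g ∨ ¬n) forces g = False.
All clauses satisfied.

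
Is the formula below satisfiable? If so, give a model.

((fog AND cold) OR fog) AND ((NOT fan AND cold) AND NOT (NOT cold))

cold = True, fan = False, fog = True

  (fog AND cold) OR fog = True
    fog AND cold = True
  (NOT fan AND cold) AND NOT (NOT cold) = True
    NOT fan AND cold = True
      NOT fan = True
    NOT (NOT cold) = True
      NOT cold = False
Both conjuncts True, so the formula holds.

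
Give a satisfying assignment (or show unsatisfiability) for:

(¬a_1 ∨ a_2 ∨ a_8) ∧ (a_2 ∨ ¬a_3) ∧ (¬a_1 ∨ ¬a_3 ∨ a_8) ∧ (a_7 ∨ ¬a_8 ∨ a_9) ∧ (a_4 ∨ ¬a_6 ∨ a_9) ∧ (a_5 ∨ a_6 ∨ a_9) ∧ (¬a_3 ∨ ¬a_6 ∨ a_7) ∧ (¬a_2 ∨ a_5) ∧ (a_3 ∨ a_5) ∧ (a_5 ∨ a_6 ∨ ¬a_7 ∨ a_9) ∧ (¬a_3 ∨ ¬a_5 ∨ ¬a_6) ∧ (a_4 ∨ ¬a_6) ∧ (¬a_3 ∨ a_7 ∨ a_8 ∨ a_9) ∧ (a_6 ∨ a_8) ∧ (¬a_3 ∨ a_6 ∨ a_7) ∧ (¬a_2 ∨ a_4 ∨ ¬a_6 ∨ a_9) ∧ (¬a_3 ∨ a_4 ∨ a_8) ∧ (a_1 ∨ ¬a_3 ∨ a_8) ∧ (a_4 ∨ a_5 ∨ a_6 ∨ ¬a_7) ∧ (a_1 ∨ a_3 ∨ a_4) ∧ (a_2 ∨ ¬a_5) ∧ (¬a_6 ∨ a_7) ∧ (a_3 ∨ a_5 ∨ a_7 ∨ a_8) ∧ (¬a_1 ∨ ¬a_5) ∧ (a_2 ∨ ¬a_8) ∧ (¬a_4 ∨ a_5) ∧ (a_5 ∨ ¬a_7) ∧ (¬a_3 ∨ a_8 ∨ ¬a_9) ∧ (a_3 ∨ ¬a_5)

a_1 = False, a_2 = True, a_3 = True, a_4 = True, a_5 = True, a_6 = False, a_7 = True, a_8 = True, a_9 = True

Set a_1 = False.
Try a_2 = False:
  (a_2 ∨ ¬a_3) forces a_3 = False.
  (a_3 ∨ a_5) forces a_5 = True.
  clause (a_2 ∨ ¬a_5) is falsified — backtrack.
So a_2 = True.
  then (¬a_2 ∨ a_5) forces a_5 = True.
  then (a_3 ∨ ¬a_5) forces a_3 = True.
  then (¬a_3 ∨ ¬a_5 ∨ ¬a_6) forces a_6 = False.
  then (a_6 ∨ a_8) forces a_8 = True.
  then (¬a_3 ∨ a_6 ∨ a_7) forces a_7 = True.
Set a_4 = True.
Set a_9 = True.
All clauses satisfied.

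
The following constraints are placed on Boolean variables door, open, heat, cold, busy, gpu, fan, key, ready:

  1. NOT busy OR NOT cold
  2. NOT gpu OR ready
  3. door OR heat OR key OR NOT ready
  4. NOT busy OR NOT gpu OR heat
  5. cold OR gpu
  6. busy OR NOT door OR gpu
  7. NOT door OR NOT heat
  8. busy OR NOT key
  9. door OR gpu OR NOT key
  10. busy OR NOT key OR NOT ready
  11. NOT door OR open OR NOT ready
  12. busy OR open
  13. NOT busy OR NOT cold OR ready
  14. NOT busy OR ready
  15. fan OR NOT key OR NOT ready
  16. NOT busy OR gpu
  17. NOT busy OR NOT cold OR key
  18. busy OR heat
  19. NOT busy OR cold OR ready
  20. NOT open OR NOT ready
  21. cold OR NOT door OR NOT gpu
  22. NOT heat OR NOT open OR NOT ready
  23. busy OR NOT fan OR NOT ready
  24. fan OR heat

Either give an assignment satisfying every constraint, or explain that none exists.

Try door = True:
  (NOT door OR NOT heat) forces heat = False.
  (busy OR heat) forces busy = True.
  (NOT busy OR NOT cold) forces cold = False.
  (NOT busy OR NOT gpu OR heat) forces gpu = False.
  clause (cold OR gpu) is falsified — backtrack.
So door = False.
Set open = True.
  then (NOT open OR NOT ready) forces ready = False.
  then (NOT gpu OR ready) forces gpu = False.
  then (cold OR gpu) forces cold = True.
  then (door OR gpu OR NOT key) forces key = False.
  then (NOT busy OR NOT cold OR ready) forces busy = False.
  then (busy OR heat) forces heat = True.
Set fan = True.
All clauses satisfied.

door=F, open=T, heat=T, cold=T, busy=F, gpu=F, fan=T, key=F, ready=F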